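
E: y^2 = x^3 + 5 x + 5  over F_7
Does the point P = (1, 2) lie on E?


Check whether y^2 = x^3 + 5 x + 5 (mod 7) for (x, y) = (1, 2).
LHS: y^2 = 2^2 mod 7 = 4
RHS: x^3 + 5 x + 5 = 1^3 + 5*1 + 5 mod 7 = 4
LHS = RHS

Yes, on the curve


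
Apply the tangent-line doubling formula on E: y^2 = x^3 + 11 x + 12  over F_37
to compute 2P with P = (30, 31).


Doubling: s = (3 x1^2 + a) / (2 y1)
s = (3*30^2 + 11) / (2*31) mod 37 = 30
x3 = s^2 - 2 x1 mod 37 = 30^2 - 2*30 = 26
y3 = s (x1 - x3) - y1 mod 37 = 30 * (30 - 26) - 31 = 15

2P = (26, 15)


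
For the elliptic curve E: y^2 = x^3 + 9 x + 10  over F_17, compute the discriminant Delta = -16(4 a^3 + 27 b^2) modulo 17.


4 a^3 + 27 b^2 = 4*9^3 + 27*10^2 = 2916 + 2700 = 5616
Delta = -16 * (5616) = -89856
Delta mod 17 = 6

Delta = 6 (mod 17)


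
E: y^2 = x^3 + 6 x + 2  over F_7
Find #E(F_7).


For each x in F_7, count y with y^2 = x^3 + 6 x + 2 mod 7:
  x = 0: RHS = 2, y in [3, 4]  -> 2 point(s)
  x = 1: RHS = 2, y in [3, 4]  -> 2 point(s)
  x = 2: RHS = 1, y in [1, 6]  -> 2 point(s)
  x = 6: RHS = 2, y in [3, 4]  -> 2 point(s)
Affine points: 8. Add the point at infinity: total = 9.

#E(F_7) = 9


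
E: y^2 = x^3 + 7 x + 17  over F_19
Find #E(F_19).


For each x in F_19, count y with y^2 = x^3 + 7 x + 17 mod 19:
  x = 0: RHS = 17, y in [6, 13]  -> 2 point(s)
  x = 1: RHS = 6, y in [5, 14]  -> 2 point(s)
  x = 2: RHS = 1, y in [1, 18]  -> 2 point(s)
  x = 5: RHS = 6, y in [5, 14]  -> 2 point(s)
  x = 6: RHS = 9, y in [3, 16]  -> 2 point(s)
  x = 9: RHS = 11, y in [7, 12]  -> 2 point(s)
  x = 10: RHS = 4, y in [2, 17]  -> 2 point(s)
  x = 11: RHS = 0, y in [0]  -> 1 point(s)
  x = 12: RHS = 5, y in [9, 10]  -> 2 point(s)
  x = 13: RHS = 6, y in [5, 14]  -> 2 point(s)
  x = 14: RHS = 9, y in [3, 16]  -> 2 point(s)
  x = 15: RHS = 1, y in [1, 18]  -> 2 point(s)
  x = 16: RHS = 7, y in [8, 11]  -> 2 point(s)
  x = 18: RHS = 9, y in [3, 16]  -> 2 point(s)
Affine points: 27. Add the point at infinity: total = 28.

#E(F_19) = 28


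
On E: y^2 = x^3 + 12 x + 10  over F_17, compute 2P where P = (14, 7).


Doubling: s = (3 x1^2 + a) / (2 y1)
s = (3*14^2 + 12) / (2*7) mod 17 = 4
x3 = s^2 - 2 x1 mod 17 = 4^2 - 2*14 = 5
y3 = s (x1 - x3) - y1 mod 17 = 4 * (14 - 5) - 7 = 12

2P = (5, 12)


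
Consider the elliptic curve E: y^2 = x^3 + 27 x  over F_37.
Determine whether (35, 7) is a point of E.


Check whether y^2 = x^3 + 27 x + 0 (mod 37) for (x, y) = (35, 7).
LHS: y^2 = 7^2 mod 37 = 12
RHS: x^3 + 27 x + 0 = 35^3 + 27*35 + 0 mod 37 = 12
LHS = RHS

Yes, on the curve


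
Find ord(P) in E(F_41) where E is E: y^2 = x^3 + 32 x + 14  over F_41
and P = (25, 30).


Compute successive multiples of P until we hit O:
  1P = (25, 30)
  2P = (23, 24)
  3P = (2, 39)
  4P = (4, 1)
  5P = (14, 34)
  6P = (35, 37)
  7P = (27, 26)
  8P = (34, 29)
  ... (continuing to 33P)
  33P = O

ord(P) = 33


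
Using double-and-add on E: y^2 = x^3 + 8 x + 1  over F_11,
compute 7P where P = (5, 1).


k = 7 = 111_2 (binary, LSB first: 111)
Double-and-add from P = (5, 1):
  bit 0 = 1: acc = O + (5, 1) = (5, 1)
  bit 1 = 1: acc = (5, 1) + (10, 6) = (8, 7)
  bit 2 = 1: acc = (8, 7) + (2, 5) = (6, 1)

7P = (6, 1)


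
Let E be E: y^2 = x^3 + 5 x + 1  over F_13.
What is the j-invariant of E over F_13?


Delta = -16(4 a^3 + 27 b^2) mod 13 = 5
-1728 * (4 a)^3 = -1728 * (4*5)^3 mod 13 = 5
j = 5 * 5^(-1) mod 13 = 1

j = 1 (mod 13)


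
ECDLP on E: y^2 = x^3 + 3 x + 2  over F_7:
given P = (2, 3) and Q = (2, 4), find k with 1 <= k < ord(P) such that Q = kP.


Enumerate multiples of P until we hit Q = (2, 4):
  1P = (2, 3)
  2P = (4, 6)
  3P = (5, 3)
  4P = (0, 4)
  5P = (0, 3)
  6P = (5, 4)
  7P = (4, 1)
  8P = (2, 4)
Match found at i = 8.

k = 8


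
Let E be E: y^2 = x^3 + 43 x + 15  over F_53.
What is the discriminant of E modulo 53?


4 a^3 + 27 b^2 = 4*43^3 + 27*15^2 = 318028 + 6075 = 324103
Delta = -16 * (324103) = -5185648
Delta mod 53 = 31

Delta = 31 (mod 53)


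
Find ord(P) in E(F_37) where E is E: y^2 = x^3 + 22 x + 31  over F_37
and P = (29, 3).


Compute successive multiples of P until we hit O:
  1P = (29, 3)
  2P = (26, 30)
  3P = (26, 7)
  4P = (29, 34)
  5P = O

ord(P) = 5


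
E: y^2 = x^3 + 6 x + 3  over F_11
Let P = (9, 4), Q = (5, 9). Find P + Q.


P != Q, so use the chord formula.
s = (y2 - y1) / (x2 - x1) = (5) / (7) mod 11 = 7
x3 = s^2 - x1 - x2 mod 11 = 7^2 - 9 - 5 = 2
y3 = s (x1 - x3) - y1 mod 11 = 7 * (9 - 2) - 4 = 1

P + Q = (2, 1)


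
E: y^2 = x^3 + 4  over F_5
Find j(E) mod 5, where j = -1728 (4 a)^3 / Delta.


Delta = -16(4 a^3 + 27 b^2) mod 5 = 3
-1728 * (4 a)^3 = -1728 * (4*0)^3 mod 5 = 0
j = 0 * 3^(-1) mod 5 = 0

j = 0 (mod 5)


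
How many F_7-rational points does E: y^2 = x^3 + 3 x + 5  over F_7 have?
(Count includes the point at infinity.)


For each x in F_7, count y with y^2 = x^3 + 3 x + 5 mod 7:
  x = 1: RHS = 2, y in [3, 4]  -> 2 point(s)
  x = 4: RHS = 4, y in [2, 5]  -> 2 point(s)
  x = 6: RHS = 1, y in [1, 6]  -> 2 point(s)
Affine points: 6. Add the point at infinity: total = 7.

#E(F_7) = 7


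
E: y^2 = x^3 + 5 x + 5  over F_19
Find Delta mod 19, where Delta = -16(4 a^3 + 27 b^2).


4 a^3 + 27 b^2 = 4*5^3 + 27*5^2 = 500 + 675 = 1175
Delta = -16 * (1175) = -18800
Delta mod 19 = 10

Delta = 10 (mod 19)


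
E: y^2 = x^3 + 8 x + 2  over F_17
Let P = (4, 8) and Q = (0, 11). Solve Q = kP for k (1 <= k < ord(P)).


Enumerate multiples of P until we hit Q = (0, 11):
  1P = (4, 8)
  2P = (0, 6)
  3P = (9, 15)
  4P = (8, 0)
  5P = (9, 2)
  6P = (0, 11)
Match found at i = 6.

k = 6


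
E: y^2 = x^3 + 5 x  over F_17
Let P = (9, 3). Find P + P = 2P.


Doubling: s = (3 x1^2 + a) / (2 y1)
s = (3*9^2 + 5) / (2*3) mod 17 = 13
x3 = s^2 - 2 x1 mod 17 = 13^2 - 2*9 = 15
y3 = s (x1 - x3) - y1 mod 17 = 13 * (9 - 15) - 3 = 4

2P = (15, 4)


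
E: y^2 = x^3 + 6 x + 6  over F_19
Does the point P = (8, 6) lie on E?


Check whether y^2 = x^3 + 6 x + 6 (mod 19) for (x, y) = (8, 6).
LHS: y^2 = 6^2 mod 19 = 17
RHS: x^3 + 6 x + 6 = 8^3 + 6*8 + 6 mod 19 = 15
LHS != RHS

No, not on the curve


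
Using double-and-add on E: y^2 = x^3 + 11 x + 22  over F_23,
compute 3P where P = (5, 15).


k = 3 = 11_2 (binary, LSB first: 11)
Double-and-add from P = (5, 15):
  bit 0 = 1: acc = O + (5, 15) = (5, 15)
  bit 1 = 1: acc = (5, 15) + (2, 12) = (17, 19)

3P = (17, 19)


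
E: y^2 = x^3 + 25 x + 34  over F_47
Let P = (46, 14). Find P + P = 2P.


Doubling: s = (3 x1^2 + a) / (2 y1)
s = (3*46^2 + 25) / (2*14) mod 47 = 1
x3 = s^2 - 2 x1 mod 47 = 1^2 - 2*46 = 3
y3 = s (x1 - x3) - y1 mod 47 = 1 * (46 - 3) - 14 = 29

2P = (3, 29)


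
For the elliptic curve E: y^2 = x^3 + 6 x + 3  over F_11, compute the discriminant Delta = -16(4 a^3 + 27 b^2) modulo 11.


4 a^3 + 27 b^2 = 4*6^3 + 27*3^2 = 864 + 243 = 1107
Delta = -16 * (1107) = -17712
Delta mod 11 = 9

Delta = 9 (mod 11)


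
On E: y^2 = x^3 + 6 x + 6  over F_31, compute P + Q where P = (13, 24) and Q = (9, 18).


P != Q, so use the chord formula.
s = (y2 - y1) / (x2 - x1) = (25) / (27) mod 31 = 17
x3 = s^2 - x1 - x2 mod 31 = 17^2 - 13 - 9 = 19
y3 = s (x1 - x3) - y1 mod 31 = 17 * (13 - 19) - 24 = 29

P + Q = (19, 29)


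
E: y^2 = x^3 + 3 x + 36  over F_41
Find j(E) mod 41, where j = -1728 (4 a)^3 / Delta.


Delta = -16(4 a^3 + 27 b^2) mod 41 = 18
-1728 * (4 a)^3 = -1728 * (4*3)^3 mod 41 = 5
j = 5 * 18^(-1) mod 41 = 39

j = 39 (mod 41)


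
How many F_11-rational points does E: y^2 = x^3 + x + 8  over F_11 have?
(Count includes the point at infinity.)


For each x in F_11, count y with y^2 = x^3 + 1 x + 8 mod 11:
  x = 3: RHS = 5, y in [4, 7]  -> 2 point(s)
  x = 8: RHS = 0, y in [0]  -> 1 point(s)
  x = 9: RHS = 9, y in [3, 8]  -> 2 point(s)
Affine points: 5. Add the point at infinity: total = 6.

#E(F_11) = 6


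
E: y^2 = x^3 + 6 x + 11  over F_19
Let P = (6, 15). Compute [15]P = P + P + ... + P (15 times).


k = 15 = 1111_2 (binary, LSB first: 1111)
Double-and-add from P = (6, 15):
  bit 0 = 1: acc = O + (6, 15) = (6, 15)
  bit 1 = 1: acc = (6, 15) + (7, 4) = (13, 5)
  bit 2 = 1: acc = (13, 5) + (16, 2) = (10, 11)
  bit 3 = 1: acc = (10, 11) + (4, 2) = (12, 5)

15P = (12, 5)


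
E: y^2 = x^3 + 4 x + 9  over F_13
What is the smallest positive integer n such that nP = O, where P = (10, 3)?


Compute successive multiples of P until we hit O:
  1P = (10, 3)
  2P = (2, 8)
  3P = (2, 5)
  4P = (10, 10)
  5P = O

ord(P) = 5


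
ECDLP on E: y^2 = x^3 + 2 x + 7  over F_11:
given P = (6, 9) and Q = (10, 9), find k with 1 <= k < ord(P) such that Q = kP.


Enumerate multiples of P until we hit Q = (10, 9):
  1P = (6, 9)
  2P = (10, 2)
  3P = (7, 1)
  4P = (7, 10)
  5P = (10, 9)
Match found at i = 5.

k = 5


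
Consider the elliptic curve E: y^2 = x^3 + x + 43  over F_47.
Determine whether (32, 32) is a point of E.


Check whether y^2 = x^3 + 1 x + 43 (mod 47) for (x, y) = (32, 32).
LHS: y^2 = 32^2 mod 47 = 37
RHS: x^3 + 1 x + 43 = 32^3 + 1*32 + 43 mod 47 = 37
LHS = RHS

Yes, on the curve


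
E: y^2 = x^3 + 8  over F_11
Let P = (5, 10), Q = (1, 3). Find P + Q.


P != Q, so use the chord formula.
s = (y2 - y1) / (x2 - x1) = (4) / (7) mod 11 = 10
x3 = s^2 - x1 - x2 mod 11 = 10^2 - 5 - 1 = 6
y3 = s (x1 - x3) - y1 mod 11 = 10 * (5 - 6) - 10 = 2

P + Q = (6, 2)


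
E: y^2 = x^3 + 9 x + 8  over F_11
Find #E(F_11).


For each x in F_11, count y with y^2 = x^3 + 9 x + 8 mod 11:
  x = 2: RHS = 1, y in [1, 10]  -> 2 point(s)
  x = 4: RHS = 9, y in [3, 8]  -> 2 point(s)
  x = 6: RHS = 3, y in [5, 6]  -> 2 point(s)
  x = 8: RHS = 9, y in [3, 8]  -> 2 point(s)
  x = 9: RHS = 4, y in [2, 9]  -> 2 point(s)
  x = 10: RHS = 9, y in [3, 8]  -> 2 point(s)
Affine points: 12. Add the point at infinity: total = 13.

#E(F_11) = 13


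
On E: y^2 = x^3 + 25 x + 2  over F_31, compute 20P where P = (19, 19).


k = 20 = 10100_2 (binary, LSB first: 00101)
Double-and-add from P = (19, 19):
  bit 0 = 0: acc unchanged = O
  bit 1 = 0: acc unchanged = O
  bit 2 = 1: acc = O + (20, 15) = (20, 15)
  bit 3 = 0: acc unchanged = (20, 15)
  bit 4 = 1: acc = (20, 15) + (30, 10) = (20, 16)

20P = (20, 16)


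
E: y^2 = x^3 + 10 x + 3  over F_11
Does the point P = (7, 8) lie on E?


Check whether y^2 = x^3 + 10 x + 3 (mod 11) for (x, y) = (7, 8).
LHS: y^2 = 8^2 mod 11 = 9
RHS: x^3 + 10 x + 3 = 7^3 + 10*7 + 3 mod 11 = 9
LHS = RHS

Yes, on the curve


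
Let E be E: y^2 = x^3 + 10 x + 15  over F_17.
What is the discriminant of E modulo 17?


4 a^3 + 27 b^2 = 4*10^3 + 27*15^2 = 4000 + 6075 = 10075
Delta = -16 * (10075) = -161200
Delta mod 17 = 11

Delta = 11 (mod 17)


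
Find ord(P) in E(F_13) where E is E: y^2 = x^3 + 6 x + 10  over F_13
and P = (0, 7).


Compute successive multiples of P until we hit O:
  1P = (0, 7)
  2P = (10, 11)
  3P = (12, 9)
  4P = (5, 3)
  5P = (5, 10)
  6P = (12, 4)
  7P = (10, 2)
  8P = (0, 6)
  ... (continuing to 9P)
  9P = O

ord(P) = 9


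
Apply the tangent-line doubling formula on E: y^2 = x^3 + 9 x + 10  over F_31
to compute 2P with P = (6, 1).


Doubling: s = (3 x1^2 + a) / (2 y1)
s = (3*6^2 + 9) / (2*1) mod 31 = 12
x3 = s^2 - 2 x1 mod 31 = 12^2 - 2*6 = 8
y3 = s (x1 - x3) - y1 mod 31 = 12 * (6 - 8) - 1 = 6

2P = (8, 6)


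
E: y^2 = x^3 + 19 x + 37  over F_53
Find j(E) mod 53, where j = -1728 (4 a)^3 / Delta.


Delta = -16(4 a^3 + 27 b^2) mod 53 = 42
-1728 * (4 a)^3 = -1728 * (4*19)^3 mod 53 = 47
j = 47 * 42^(-1) mod 53 = 15

j = 15 (mod 53)


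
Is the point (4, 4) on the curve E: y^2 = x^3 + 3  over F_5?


Check whether y^2 = x^3 + 0 x + 3 (mod 5) for (x, y) = (4, 4).
LHS: y^2 = 4^2 mod 5 = 1
RHS: x^3 + 0 x + 3 = 4^3 + 0*4 + 3 mod 5 = 2
LHS != RHS

No, not on the curve


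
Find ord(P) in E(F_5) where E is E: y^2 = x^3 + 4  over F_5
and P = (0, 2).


Compute successive multiples of P until we hit O:
  1P = (0, 2)
  2P = (0, 3)
  3P = O

ord(P) = 3


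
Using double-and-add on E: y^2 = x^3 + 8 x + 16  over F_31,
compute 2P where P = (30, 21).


k = 2 = 10_2 (binary, LSB first: 01)
Double-and-add from P = (30, 21):
  bit 0 = 0: acc unchanged = O
  bit 1 = 1: acc = O + (3, 6) = (3, 6)

2P = (3, 6)


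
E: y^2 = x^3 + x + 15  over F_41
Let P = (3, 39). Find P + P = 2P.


Doubling: s = (3 x1^2 + a) / (2 y1)
s = (3*3^2 + 1) / (2*39) mod 41 = 34
x3 = s^2 - 2 x1 mod 41 = 34^2 - 2*3 = 2
y3 = s (x1 - x3) - y1 mod 41 = 34 * (3 - 2) - 39 = 36

2P = (2, 36)


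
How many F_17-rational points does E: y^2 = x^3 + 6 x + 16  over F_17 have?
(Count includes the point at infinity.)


For each x in F_17, count y with y^2 = x^3 + 6 x + 16 mod 17:
  x = 0: RHS = 16, y in [4, 13]  -> 2 point(s)
  x = 2: RHS = 2, y in [6, 11]  -> 2 point(s)
  x = 4: RHS = 2, y in [6, 11]  -> 2 point(s)
  x = 5: RHS = 1, y in [1, 16]  -> 2 point(s)
  x = 6: RHS = 13, y in [8, 9]  -> 2 point(s)
  x = 8: RHS = 15, y in [7, 10]  -> 2 point(s)
  x = 9: RHS = 0, y in [0]  -> 1 point(s)
  x = 11: RHS = 2, y in [6, 11]  -> 2 point(s)
  x = 13: RHS = 13, y in [8, 9]  -> 2 point(s)
  x = 15: RHS = 13, y in [8, 9]  -> 2 point(s)
  x = 16: RHS = 9, y in [3, 14]  -> 2 point(s)
Affine points: 21. Add the point at infinity: total = 22.

#E(F_17) = 22


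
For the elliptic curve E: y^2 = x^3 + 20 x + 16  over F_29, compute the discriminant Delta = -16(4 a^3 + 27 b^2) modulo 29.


4 a^3 + 27 b^2 = 4*20^3 + 27*16^2 = 32000 + 6912 = 38912
Delta = -16 * (38912) = -622592
Delta mod 29 = 9

Delta = 9 (mod 29)


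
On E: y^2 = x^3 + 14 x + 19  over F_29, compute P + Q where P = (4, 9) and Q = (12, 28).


P != Q, so use the chord formula.
s = (y2 - y1) / (x2 - x1) = (19) / (8) mod 29 = 6
x3 = s^2 - x1 - x2 mod 29 = 6^2 - 4 - 12 = 20
y3 = s (x1 - x3) - y1 mod 29 = 6 * (4 - 20) - 9 = 11

P + Q = (20, 11)


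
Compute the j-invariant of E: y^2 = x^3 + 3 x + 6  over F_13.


Delta = -16(4 a^3 + 27 b^2) mod 13 = 10
-1728 * (4 a)^3 = -1728 * (4*3)^3 mod 13 = 12
j = 12 * 10^(-1) mod 13 = 9

j = 9 (mod 13)


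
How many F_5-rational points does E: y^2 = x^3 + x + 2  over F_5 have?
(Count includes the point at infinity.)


For each x in F_5, count y with y^2 = x^3 + 1 x + 2 mod 5:
  x = 1: RHS = 4, y in [2, 3]  -> 2 point(s)
  x = 4: RHS = 0, y in [0]  -> 1 point(s)
Affine points: 3. Add the point at infinity: total = 4.

#E(F_5) = 4


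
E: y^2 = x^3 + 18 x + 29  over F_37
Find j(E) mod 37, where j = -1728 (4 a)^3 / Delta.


Delta = -16(4 a^3 + 27 b^2) mod 37 = 36
-1728 * (4 a)^3 = -1728 * (4*18)^3 mod 37 = 23
j = 23 * 36^(-1) mod 37 = 14

j = 14 (mod 37)


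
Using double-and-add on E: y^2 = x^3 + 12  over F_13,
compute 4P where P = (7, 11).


k = 4 = 100_2 (binary, LSB first: 001)
Double-and-add from P = (7, 11):
  bit 0 = 0: acc unchanged = O
  bit 1 = 0: acc unchanged = O
  bit 2 = 1: acc = O + (0, 5) = (0, 5)

4P = (0, 5)


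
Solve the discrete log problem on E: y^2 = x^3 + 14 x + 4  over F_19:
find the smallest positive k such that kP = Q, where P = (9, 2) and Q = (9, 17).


Enumerate multiples of P until we hit Q = (9, 17):
  1P = (9, 2)
  2P = (12, 0)
  3P = (9, 17)
Match found at i = 3.

k = 3


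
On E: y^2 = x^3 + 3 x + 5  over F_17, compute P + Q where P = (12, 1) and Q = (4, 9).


P != Q, so use the chord formula.
s = (y2 - y1) / (x2 - x1) = (8) / (9) mod 17 = 16
x3 = s^2 - x1 - x2 mod 17 = 16^2 - 12 - 4 = 2
y3 = s (x1 - x3) - y1 mod 17 = 16 * (12 - 2) - 1 = 6

P + Q = (2, 6)


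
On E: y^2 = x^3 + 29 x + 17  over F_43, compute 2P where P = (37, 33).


Doubling: s = (3 x1^2 + a) / (2 y1)
s = (3*37^2 + 29) / (2*33) mod 43 = 34
x3 = s^2 - 2 x1 mod 43 = 34^2 - 2*37 = 7
y3 = s (x1 - x3) - y1 mod 43 = 34 * (37 - 7) - 33 = 41

2P = (7, 41)


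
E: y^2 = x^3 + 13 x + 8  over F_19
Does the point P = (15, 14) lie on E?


Check whether y^2 = x^3 + 13 x + 8 (mod 19) for (x, y) = (15, 14).
LHS: y^2 = 14^2 mod 19 = 6
RHS: x^3 + 13 x + 8 = 15^3 + 13*15 + 8 mod 19 = 6
LHS = RHS

Yes, on the curve


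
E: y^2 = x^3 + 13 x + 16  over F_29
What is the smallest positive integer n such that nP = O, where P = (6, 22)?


Compute successive multiples of P until we hit O:
  1P = (6, 22)
  2P = (1, 28)
  3P = (13, 27)
  4P = (4, 25)
  5P = (14, 19)
  6P = (25, 25)
  7P = (21, 26)
  8P = (8, 20)
  ... (continuing to 24P)
  24P = O

ord(P) = 24


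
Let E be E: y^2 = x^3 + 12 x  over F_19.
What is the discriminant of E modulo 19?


4 a^3 + 27 b^2 = 4*12^3 + 27*0^2 = 6912 + 0 = 6912
Delta = -16 * (6912) = -110592
Delta mod 19 = 7

Delta = 7 (mod 19)


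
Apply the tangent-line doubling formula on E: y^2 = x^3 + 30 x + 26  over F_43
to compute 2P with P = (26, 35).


Doubling: s = (3 x1^2 + a) / (2 y1)
s = (3*26^2 + 30) / (2*35) mod 43 = 38
x3 = s^2 - 2 x1 mod 43 = 38^2 - 2*26 = 16
y3 = s (x1 - x3) - y1 mod 43 = 38 * (26 - 16) - 35 = 1

2P = (16, 1)


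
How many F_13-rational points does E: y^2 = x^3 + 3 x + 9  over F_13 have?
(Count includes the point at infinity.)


For each x in F_13, count y with y^2 = x^3 + 3 x + 9 mod 13:
  x = 0: RHS = 9, y in [3, 10]  -> 2 point(s)
  x = 1: RHS = 0, y in [0]  -> 1 point(s)
  x = 2: RHS = 10, y in [6, 7]  -> 2 point(s)
  x = 6: RHS = 9, y in [3, 10]  -> 2 point(s)
  x = 7: RHS = 9, y in [3, 10]  -> 2 point(s)
  x = 8: RHS = 12, y in [5, 8]  -> 2 point(s)
  x = 10: RHS = 12, y in [5, 8]  -> 2 point(s)
Affine points: 13. Add the point at infinity: total = 14.

#E(F_13) = 14


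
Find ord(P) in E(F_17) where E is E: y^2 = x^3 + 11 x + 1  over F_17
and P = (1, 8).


Compute successive multiples of P until we hit O:
  1P = (1, 8)
  2P = (7, 8)
  3P = (9, 9)
  4P = (11, 12)
  5P = (14, 14)
  6P = (0, 16)
  7P = (12, 12)
  8P = (12, 5)
  ... (continuing to 15P)
  15P = O

ord(P) = 15


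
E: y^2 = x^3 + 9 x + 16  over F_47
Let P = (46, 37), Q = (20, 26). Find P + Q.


P != Q, so use the chord formula.
s = (y2 - y1) / (x2 - x1) = (36) / (21) mod 47 = 42
x3 = s^2 - x1 - x2 mod 47 = 42^2 - 46 - 20 = 6
y3 = s (x1 - x3) - y1 mod 47 = 42 * (46 - 6) - 37 = 45

P + Q = (6, 45)


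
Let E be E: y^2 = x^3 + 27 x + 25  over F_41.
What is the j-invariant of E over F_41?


Delta = -16(4 a^3 + 27 b^2) mod 41 = 39
-1728 * (4 a)^3 = -1728 * (4*27)^3 mod 41 = 37
j = 37 * 39^(-1) mod 41 = 2

j = 2 (mod 41)


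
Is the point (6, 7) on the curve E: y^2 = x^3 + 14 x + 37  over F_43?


Check whether y^2 = x^3 + 14 x + 37 (mod 43) for (x, y) = (6, 7).
LHS: y^2 = 7^2 mod 43 = 6
RHS: x^3 + 14 x + 37 = 6^3 + 14*6 + 37 mod 43 = 36
LHS != RHS

No, not on the curve


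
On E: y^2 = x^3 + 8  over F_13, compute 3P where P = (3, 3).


k = 3 = 11_2 (binary, LSB first: 11)
Double-and-add from P = (3, 3):
  bit 0 = 1: acc = O + (3, 3) = (3, 3)
  bit 1 = 1: acc = (3, 3) + (11, 0) = (3, 10)

3P = (3, 10)


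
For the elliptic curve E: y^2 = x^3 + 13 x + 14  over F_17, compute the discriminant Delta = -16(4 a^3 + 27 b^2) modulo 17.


4 a^3 + 27 b^2 = 4*13^3 + 27*14^2 = 8788 + 5292 = 14080
Delta = -16 * (14080) = -225280
Delta mod 17 = 4

Delta = 4 (mod 17)


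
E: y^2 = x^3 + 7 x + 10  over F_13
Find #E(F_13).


For each x in F_13, count y with y^2 = x^3 + 7 x + 10 mod 13:
  x = 0: RHS = 10, y in [6, 7]  -> 2 point(s)
  x = 5: RHS = 1, y in [1, 12]  -> 2 point(s)
  x = 7: RHS = 12, y in [5, 8]  -> 2 point(s)
  x = 9: RHS = 9, y in [3, 10]  -> 2 point(s)
  x = 10: RHS = 1, y in [1, 12]  -> 2 point(s)
  x = 11: RHS = 1, y in [1, 12]  -> 2 point(s)
Affine points: 12. Add the point at infinity: total = 13.

#E(F_13) = 13


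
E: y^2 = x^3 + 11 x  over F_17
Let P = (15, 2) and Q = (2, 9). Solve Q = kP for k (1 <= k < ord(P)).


Enumerate multiples of P until we hit Q = (2, 9):
  1P = (15, 2)
  2P = (2, 9)
Match found at i = 2.

k = 2


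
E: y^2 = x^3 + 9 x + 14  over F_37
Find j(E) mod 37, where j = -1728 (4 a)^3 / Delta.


Delta = -16(4 a^3 + 27 b^2) mod 37 = 22
-1728 * (4 a)^3 = -1728 * (4*9)^3 mod 37 = 26
j = 26 * 22^(-1) mod 37 = 18

j = 18 (mod 37)


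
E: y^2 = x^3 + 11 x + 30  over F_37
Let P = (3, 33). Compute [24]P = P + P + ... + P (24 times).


k = 24 = 11000_2 (binary, LSB first: 00011)
Double-and-add from P = (3, 33):
  bit 0 = 0: acc unchanged = O
  bit 1 = 0: acc unchanged = O
  bit 2 = 0: acc unchanged = O
  bit 3 = 1: acc = O + (26, 24) = (26, 24)
  bit 4 = 1: acc = (26, 24) + (31, 28) = (28, 4)

24P = (28, 4)


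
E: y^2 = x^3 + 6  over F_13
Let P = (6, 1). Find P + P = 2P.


Doubling: s = (3 x1^2 + a) / (2 y1)
s = (3*6^2 + 0) / (2*1) mod 13 = 2
x3 = s^2 - 2 x1 mod 13 = 2^2 - 2*6 = 5
y3 = s (x1 - x3) - y1 mod 13 = 2 * (6 - 5) - 1 = 1

2P = (5, 1)


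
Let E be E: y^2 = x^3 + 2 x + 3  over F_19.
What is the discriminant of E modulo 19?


4 a^3 + 27 b^2 = 4*2^3 + 27*3^2 = 32 + 243 = 275
Delta = -16 * (275) = -4400
Delta mod 19 = 8

Delta = 8 (mod 19)


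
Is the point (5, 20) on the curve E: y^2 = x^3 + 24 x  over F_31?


Check whether y^2 = x^3 + 24 x + 0 (mod 31) for (x, y) = (5, 20).
LHS: y^2 = 20^2 mod 31 = 28
RHS: x^3 + 24 x + 0 = 5^3 + 24*5 + 0 mod 31 = 28
LHS = RHS

Yes, on the curve


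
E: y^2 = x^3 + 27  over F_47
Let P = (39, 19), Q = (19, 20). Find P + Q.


P != Q, so use the chord formula.
s = (y2 - y1) / (x2 - x1) = (1) / (27) mod 47 = 7
x3 = s^2 - x1 - x2 mod 47 = 7^2 - 39 - 19 = 38
y3 = s (x1 - x3) - y1 mod 47 = 7 * (39 - 38) - 19 = 35

P + Q = (38, 35)


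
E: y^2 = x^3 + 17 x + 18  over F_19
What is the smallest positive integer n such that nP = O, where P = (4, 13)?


Compute successive multiples of P until we hit O:
  1P = (4, 13)
  2P = (3, 18)
  3P = (18, 0)
  4P = (3, 1)
  5P = (4, 6)
  6P = O

ord(P) = 6


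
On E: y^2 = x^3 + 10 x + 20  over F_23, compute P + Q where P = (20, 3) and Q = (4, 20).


P != Q, so use the chord formula.
s = (y2 - y1) / (x2 - x1) = (17) / (7) mod 23 = 9
x3 = s^2 - x1 - x2 mod 23 = 9^2 - 20 - 4 = 11
y3 = s (x1 - x3) - y1 mod 23 = 9 * (20 - 11) - 3 = 9

P + Q = (11, 9)


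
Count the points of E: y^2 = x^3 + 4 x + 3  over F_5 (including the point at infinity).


For each x in F_5, count y with y^2 = x^3 + 4 x + 3 mod 5:
  x = 2: RHS = 4, y in [2, 3]  -> 2 point(s)
Affine points: 2. Add the point at infinity: total = 3.

#E(F_5) = 3


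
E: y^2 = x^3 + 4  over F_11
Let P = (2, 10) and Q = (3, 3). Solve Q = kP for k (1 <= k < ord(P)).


Enumerate multiples of P until we hit Q = (3, 3):
  1P = (2, 10)
  2P = (10, 5)
  3P = (3, 3)
Match found at i = 3.

k = 3


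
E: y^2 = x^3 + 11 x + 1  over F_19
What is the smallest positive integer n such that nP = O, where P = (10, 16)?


Compute successive multiples of P until we hit O:
  1P = (10, 16)
  2P = (3, 17)
  3P = (13, 17)
  4P = (13, 2)
  5P = (3, 2)
  6P = (10, 3)
  7P = O

ord(P) = 7


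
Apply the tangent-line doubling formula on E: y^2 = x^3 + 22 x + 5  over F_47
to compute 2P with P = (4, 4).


Doubling: s = (3 x1^2 + a) / (2 y1)
s = (3*4^2 + 22) / (2*4) mod 47 = 44
x3 = s^2 - 2 x1 mod 47 = 44^2 - 2*4 = 1
y3 = s (x1 - x3) - y1 mod 47 = 44 * (4 - 1) - 4 = 34

2P = (1, 34)


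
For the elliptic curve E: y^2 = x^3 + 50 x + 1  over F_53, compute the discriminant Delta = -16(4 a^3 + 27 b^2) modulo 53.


4 a^3 + 27 b^2 = 4*50^3 + 27*1^2 = 500000 + 27 = 500027
Delta = -16 * (500027) = -8000432
Delta mod 53 = 24

Delta = 24 (mod 53)


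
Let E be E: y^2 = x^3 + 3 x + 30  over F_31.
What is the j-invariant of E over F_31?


Delta = -16(4 a^3 + 27 b^2) mod 31 = 10
-1728 * (4 a)^3 = -1728 * (4*3)^3 mod 31 = 29
j = 29 * 10^(-1) mod 31 = 6

j = 6 (mod 31)


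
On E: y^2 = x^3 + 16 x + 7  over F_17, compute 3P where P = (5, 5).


k = 3 = 11_2 (binary, LSB first: 11)
Double-and-add from P = (5, 5):
  bit 0 = 1: acc = O + (5, 5) = (5, 5)
  bit 1 = 1: acc = (5, 5) + (6, 8) = (15, 16)

3P = (15, 16)


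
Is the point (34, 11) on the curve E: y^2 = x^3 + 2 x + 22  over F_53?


Check whether y^2 = x^3 + 2 x + 22 (mod 53) for (x, y) = (34, 11).
LHS: y^2 = 11^2 mod 53 = 15
RHS: x^3 + 2 x + 22 = 34^3 + 2*34 + 22 mod 53 = 15
LHS = RHS

Yes, on the curve


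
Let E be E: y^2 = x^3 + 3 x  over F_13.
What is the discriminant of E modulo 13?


4 a^3 + 27 b^2 = 4*3^3 + 27*0^2 = 108 + 0 = 108
Delta = -16 * (108) = -1728
Delta mod 13 = 1

Delta = 1 (mod 13)


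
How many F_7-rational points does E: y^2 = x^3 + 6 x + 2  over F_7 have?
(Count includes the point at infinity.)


For each x in F_7, count y with y^2 = x^3 + 6 x + 2 mod 7:
  x = 0: RHS = 2, y in [3, 4]  -> 2 point(s)
  x = 1: RHS = 2, y in [3, 4]  -> 2 point(s)
  x = 2: RHS = 1, y in [1, 6]  -> 2 point(s)
  x = 6: RHS = 2, y in [3, 4]  -> 2 point(s)
Affine points: 8. Add the point at infinity: total = 9.

#E(F_7) = 9


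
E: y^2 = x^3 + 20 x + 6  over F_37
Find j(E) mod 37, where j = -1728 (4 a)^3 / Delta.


Delta = -16(4 a^3 + 27 b^2) mod 37 = 31
-1728 * (4 a)^3 = -1728 * (4*20)^3 mod 37 = 8
j = 8 * 31^(-1) mod 37 = 11

j = 11 (mod 37)


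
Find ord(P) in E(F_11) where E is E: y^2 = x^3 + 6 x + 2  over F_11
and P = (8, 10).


Compute successive multiples of P until we hit O:
  1P = (8, 10)
  2P = (6, 1)
  3P = (9, 2)
  4P = (3, 5)
  5P = (1, 8)
  6P = (5, 5)
  7P = (2, 0)
  8P = (5, 6)
  ... (continuing to 14P)
  14P = O

ord(P) = 14


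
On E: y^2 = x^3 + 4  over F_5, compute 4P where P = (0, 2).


k = 4 = 100_2 (binary, LSB first: 001)
Double-and-add from P = (0, 2):
  bit 0 = 0: acc unchanged = O
  bit 1 = 0: acc unchanged = O
  bit 2 = 1: acc = O + (0, 2) = (0, 2)

4P = (0, 2)


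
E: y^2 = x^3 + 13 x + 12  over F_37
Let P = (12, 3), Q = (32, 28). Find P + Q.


P != Q, so use the chord formula.
s = (y2 - y1) / (x2 - x1) = (25) / (20) mod 37 = 29
x3 = s^2 - x1 - x2 mod 37 = 29^2 - 12 - 32 = 20
y3 = s (x1 - x3) - y1 mod 37 = 29 * (12 - 20) - 3 = 24

P + Q = (20, 24)


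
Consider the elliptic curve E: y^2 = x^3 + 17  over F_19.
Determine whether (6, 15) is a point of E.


Check whether y^2 = x^3 + 0 x + 17 (mod 19) for (x, y) = (6, 15).
LHS: y^2 = 15^2 mod 19 = 16
RHS: x^3 + 0 x + 17 = 6^3 + 0*6 + 17 mod 19 = 5
LHS != RHS

No, not on the curve


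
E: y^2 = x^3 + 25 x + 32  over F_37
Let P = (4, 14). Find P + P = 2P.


Doubling: s = (3 x1^2 + a) / (2 y1)
s = (3*4^2 + 25) / (2*14) mod 37 = 33
x3 = s^2 - 2 x1 mod 37 = 33^2 - 2*4 = 8
y3 = s (x1 - x3) - y1 mod 37 = 33 * (4 - 8) - 14 = 2

2P = (8, 2)


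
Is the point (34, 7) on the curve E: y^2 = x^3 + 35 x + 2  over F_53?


Check whether y^2 = x^3 + 35 x + 2 (mod 53) for (x, y) = (34, 7).
LHS: y^2 = 7^2 mod 53 = 49
RHS: x^3 + 35 x + 2 = 34^3 + 35*34 + 2 mod 53 = 4
LHS != RHS

No, not on the curve


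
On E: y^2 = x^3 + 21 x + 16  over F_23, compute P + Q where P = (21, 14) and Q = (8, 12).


P != Q, so use the chord formula.
s = (y2 - y1) / (x2 - x1) = (21) / (10) mod 23 = 9
x3 = s^2 - x1 - x2 mod 23 = 9^2 - 21 - 8 = 6
y3 = s (x1 - x3) - y1 mod 23 = 9 * (21 - 6) - 14 = 6

P + Q = (6, 6)


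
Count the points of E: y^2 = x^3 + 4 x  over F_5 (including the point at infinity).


For each x in F_5, count y with y^2 = x^3 + 4 x + 0 mod 5:
  x = 0: RHS = 0, y in [0]  -> 1 point(s)
  x = 1: RHS = 0, y in [0]  -> 1 point(s)
  x = 2: RHS = 1, y in [1, 4]  -> 2 point(s)
  x = 3: RHS = 4, y in [2, 3]  -> 2 point(s)
  x = 4: RHS = 0, y in [0]  -> 1 point(s)
Affine points: 7. Add the point at infinity: total = 8.

#E(F_5) = 8


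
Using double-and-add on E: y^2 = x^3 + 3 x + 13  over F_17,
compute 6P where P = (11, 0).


k = 6 = 110_2 (binary, LSB first: 011)
Double-and-add from P = (11, 0):
  bit 0 = 0: acc unchanged = O
  bit 1 = 1: acc = O + O = O
  bit 2 = 1: acc = O + O = O

6P = O


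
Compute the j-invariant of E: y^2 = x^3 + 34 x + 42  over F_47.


Delta = -16(4 a^3 + 27 b^2) mod 47 = 41
-1728 * (4 a)^3 = -1728 * (4*34)^3 mod 47 = 35
j = 35 * 41^(-1) mod 47 = 2

j = 2 (mod 47)


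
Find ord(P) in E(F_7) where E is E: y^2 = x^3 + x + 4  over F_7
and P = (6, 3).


Compute successive multiples of P until we hit O:
  1P = (6, 3)
  2P = (4, 3)
  3P = (4, 4)
  4P = (6, 4)
  5P = O

ord(P) = 5


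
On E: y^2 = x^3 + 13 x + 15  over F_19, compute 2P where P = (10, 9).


Doubling: s = (3 x1^2 + a) / (2 y1)
s = (3*10^2 + 13) / (2*9) mod 19 = 10
x3 = s^2 - 2 x1 mod 19 = 10^2 - 2*10 = 4
y3 = s (x1 - x3) - y1 mod 19 = 10 * (10 - 4) - 9 = 13

2P = (4, 13)


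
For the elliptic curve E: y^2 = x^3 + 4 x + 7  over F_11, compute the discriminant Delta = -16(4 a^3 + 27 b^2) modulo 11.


4 a^3 + 27 b^2 = 4*4^3 + 27*7^2 = 256 + 1323 = 1579
Delta = -16 * (1579) = -25264
Delta mod 11 = 3

Delta = 3 (mod 11)


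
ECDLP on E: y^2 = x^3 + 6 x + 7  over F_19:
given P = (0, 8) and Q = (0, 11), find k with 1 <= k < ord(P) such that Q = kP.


Enumerate multiples of P until we hit Q = (0, 11):
  1P = (0, 8)
  2P = (4, 0)
  3P = (0, 11)
Match found at i = 3.

k = 3


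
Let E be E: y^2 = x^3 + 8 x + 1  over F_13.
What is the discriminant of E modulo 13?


4 a^3 + 27 b^2 = 4*8^3 + 27*1^2 = 2048 + 27 = 2075
Delta = -16 * (2075) = -33200
Delta mod 13 = 2

Delta = 2 (mod 13)


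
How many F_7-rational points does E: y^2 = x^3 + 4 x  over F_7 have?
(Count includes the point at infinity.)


For each x in F_7, count y with y^2 = x^3 + 4 x + 0 mod 7:
  x = 0: RHS = 0, y in [0]  -> 1 point(s)
  x = 2: RHS = 2, y in [3, 4]  -> 2 point(s)
  x = 3: RHS = 4, y in [2, 5]  -> 2 point(s)
  x = 6: RHS = 2, y in [3, 4]  -> 2 point(s)
Affine points: 7. Add the point at infinity: total = 8.

#E(F_7) = 8


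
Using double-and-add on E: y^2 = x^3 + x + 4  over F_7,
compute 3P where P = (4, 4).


k = 3 = 11_2 (binary, LSB first: 11)
Double-and-add from P = (4, 4):
  bit 0 = 1: acc = O + (4, 4) = (4, 4)
  bit 1 = 1: acc = (4, 4) + (6, 3) = (6, 4)

3P = (6, 4)


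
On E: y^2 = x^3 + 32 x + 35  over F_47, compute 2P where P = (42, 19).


Doubling: s = (3 x1^2 + a) / (2 y1)
s = (3*42^2 + 32) / (2*19) mod 47 = 9
x3 = s^2 - 2 x1 mod 47 = 9^2 - 2*42 = 44
y3 = s (x1 - x3) - y1 mod 47 = 9 * (42 - 44) - 19 = 10

2P = (44, 10)


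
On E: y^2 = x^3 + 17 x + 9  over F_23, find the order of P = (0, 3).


Compute successive multiples of P until we hit O:
  1P = (0, 3)
  2P = (1, 21)
  3P = (1, 2)
  4P = (0, 20)
  5P = O

ord(P) = 5


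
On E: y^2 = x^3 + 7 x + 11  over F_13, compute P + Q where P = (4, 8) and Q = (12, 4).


P != Q, so use the chord formula.
s = (y2 - y1) / (x2 - x1) = (9) / (8) mod 13 = 6
x3 = s^2 - x1 - x2 mod 13 = 6^2 - 4 - 12 = 7
y3 = s (x1 - x3) - y1 mod 13 = 6 * (4 - 7) - 8 = 0

P + Q = (7, 0)


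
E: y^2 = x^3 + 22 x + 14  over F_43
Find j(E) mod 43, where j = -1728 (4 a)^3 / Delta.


Delta = -16(4 a^3 + 27 b^2) mod 43 = 30
-1728 * (4 a)^3 = -1728 * (4*22)^3 mod 43 = 22
j = 22 * 30^(-1) mod 43 = 38

j = 38 (mod 43)


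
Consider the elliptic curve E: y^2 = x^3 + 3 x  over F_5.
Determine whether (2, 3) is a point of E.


Check whether y^2 = x^3 + 3 x + 0 (mod 5) for (x, y) = (2, 3).
LHS: y^2 = 3^2 mod 5 = 4
RHS: x^3 + 3 x + 0 = 2^3 + 3*2 + 0 mod 5 = 4
LHS = RHS

Yes, on the curve


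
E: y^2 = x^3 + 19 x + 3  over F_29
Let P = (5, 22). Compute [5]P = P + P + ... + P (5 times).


k = 5 = 101_2 (binary, LSB first: 101)
Double-and-add from P = (5, 22):
  bit 0 = 1: acc = O + (5, 22) = (5, 22)
  bit 1 = 0: acc unchanged = (5, 22)
  bit 2 = 1: acc = (5, 22) + (9, 27) = (22, 22)

5P = (22, 22)


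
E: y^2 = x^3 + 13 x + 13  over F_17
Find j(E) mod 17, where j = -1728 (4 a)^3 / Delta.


Delta = -16(4 a^3 + 27 b^2) mod 17 = 6
-1728 * (4 a)^3 = -1728 * (4*13)^3 mod 17 = 6
j = 6 * 6^(-1) mod 17 = 1

j = 1 (mod 17)


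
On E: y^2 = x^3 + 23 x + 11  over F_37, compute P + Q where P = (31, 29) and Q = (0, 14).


P != Q, so use the chord formula.
s = (y2 - y1) / (x2 - x1) = (22) / (6) mod 37 = 16
x3 = s^2 - x1 - x2 mod 37 = 16^2 - 31 - 0 = 3
y3 = s (x1 - x3) - y1 mod 37 = 16 * (31 - 3) - 29 = 12

P + Q = (3, 12)


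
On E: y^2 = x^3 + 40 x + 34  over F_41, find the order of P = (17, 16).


Compute successive multiples of P until we hit O:
  1P = (17, 16)
  2P = (23, 1)
  3P = (38, 16)
  4P = (27, 25)
  5P = (22, 0)
  6P = (27, 16)
  7P = (38, 25)
  8P = (23, 40)
  ... (continuing to 10P)
  10P = O

ord(P) = 10


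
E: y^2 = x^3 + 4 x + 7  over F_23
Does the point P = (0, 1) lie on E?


Check whether y^2 = x^3 + 4 x + 7 (mod 23) for (x, y) = (0, 1).
LHS: y^2 = 1^2 mod 23 = 1
RHS: x^3 + 4 x + 7 = 0^3 + 4*0 + 7 mod 23 = 7
LHS != RHS

No, not on the curve


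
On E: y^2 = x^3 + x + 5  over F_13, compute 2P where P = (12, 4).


Doubling: s = (3 x1^2 + a) / (2 y1)
s = (3*12^2 + 1) / (2*4) mod 13 = 7
x3 = s^2 - 2 x1 mod 13 = 7^2 - 2*12 = 12
y3 = s (x1 - x3) - y1 mod 13 = 7 * (12 - 12) - 4 = 9

2P = (12, 9)


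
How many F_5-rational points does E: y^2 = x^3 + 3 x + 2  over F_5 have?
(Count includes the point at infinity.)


For each x in F_5, count y with y^2 = x^3 + 3 x + 2 mod 5:
  x = 1: RHS = 1, y in [1, 4]  -> 2 point(s)
  x = 2: RHS = 1, y in [1, 4]  -> 2 point(s)
Affine points: 4. Add the point at infinity: total = 5.

#E(F_5) = 5


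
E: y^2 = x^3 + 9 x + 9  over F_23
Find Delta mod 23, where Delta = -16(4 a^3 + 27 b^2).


4 a^3 + 27 b^2 = 4*9^3 + 27*9^2 = 2916 + 2187 = 5103
Delta = -16 * (5103) = -81648
Delta mod 23 = 2

Delta = 2 (mod 23)


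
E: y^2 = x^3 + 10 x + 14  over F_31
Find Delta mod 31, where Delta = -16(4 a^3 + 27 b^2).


4 a^3 + 27 b^2 = 4*10^3 + 27*14^2 = 4000 + 5292 = 9292
Delta = -16 * (9292) = -148672
Delta mod 31 = 4

Delta = 4 (mod 31)


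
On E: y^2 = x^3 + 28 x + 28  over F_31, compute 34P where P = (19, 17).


k = 34 = 100010_2 (binary, LSB first: 010001)
Double-and-add from P = (19, 17):
  bit 0 = 0: acc unchanged = O
  bit 1 = 1: acc = O + (13, 4) = (13, 4)
  bit 2 = 0: acc unchanged = (13, 4)
  bit 3 = 0: acc unchanged = (13, 4)
  bit 4 = 0: acc unchanged = (13, 4)
  bit 5 = 1: acc = (13, 4) + (14, 8) = (20, 30)

34P = (20, 30)


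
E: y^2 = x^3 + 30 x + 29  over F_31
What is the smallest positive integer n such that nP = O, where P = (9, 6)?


Compute successive multiples of P until we hit O:
  1P = (9, 6)
  2P = (21, 0)
  3P = (9, 25)
  4P = O

ord(P) = 4


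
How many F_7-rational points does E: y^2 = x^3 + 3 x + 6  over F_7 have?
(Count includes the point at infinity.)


For each x in F_7, count y with y^2 = x^3 + 3 x + 6 mod 7:
  x = 3: RHS = 0, y in [0]  -> 1 point(s)
  x = 6: RHS = 2, y in [3, 4]  -> 2 point(s)
Affine points: 3. Add the point at infinity: total = 4.

#E(F_7) = 4


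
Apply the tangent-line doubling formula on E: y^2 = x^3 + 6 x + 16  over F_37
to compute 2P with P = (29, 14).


Doubling: s = (3 x1^2 + a) / (2 y1)
s = (3*29^2 + 6) / (2*14) mod 37 = 15
x3 = s^2 - 2 x1 mod 37 = 15^2 - 2*29 = 19
y3 = s (x1 - x3) - y1 mod 37 = 15 * (29 - 19) - 14 = 25

2P = (19, 25)


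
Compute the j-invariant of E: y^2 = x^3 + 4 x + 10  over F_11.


Delta = -16(4 a^3 + 27 b^2) mod 11 = 4
-1728 * (4 a)^3 = -1728 * (4*4)^3 mod 11 = 7
j = 7 * 4^(-1) mod 11 = 10

j = 10 (mod 11)


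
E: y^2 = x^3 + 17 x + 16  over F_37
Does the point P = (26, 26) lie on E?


Check whether y^2 = x^3 + 17 x + 16 (mod 37) for (x, y) = (26, 26).
LHS: y^2 = 26^2 mod 37 = 10
RHS: x^3 + 17 x + 16 = 26^3 + 17*26 + 16 mod 37 = 15
LHS != RHS

No, not on the curve


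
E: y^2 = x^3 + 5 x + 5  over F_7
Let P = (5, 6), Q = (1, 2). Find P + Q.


P != Q, so use the chord formula.
s = (y2 - y1) / (x2 - x1) = (3) / (3) mod 7 = 1
x3 = s^2 - x1 - x2 mod 7 = 1^2 - 5 - 1 = 2
y3 = s (x1 - x3) - y1 mod 7 = 1 * (5 - 2) - 6 = 4

P + Q = (2, 4)


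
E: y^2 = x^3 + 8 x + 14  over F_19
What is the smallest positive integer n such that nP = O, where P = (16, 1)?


Compute successive multiples of P until we hit O:
  1P = (16, 1)
  2P = (13, 4)
  3P = (10, 12)
  4P = (18, 9)
  5P = (1, 2)
  6P = (8, 1)
  7P = (14, 18)
  8P = (9, 6)
  ... (continuing to 20P)
  20P = O

ord(P) = 20


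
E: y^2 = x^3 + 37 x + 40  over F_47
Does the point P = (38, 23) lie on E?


Check whether y^2 = x^3 + 37 x + 40 (mod 47) for (x, y) = (38, 23).
LHS: y^2 = 23^2 mod 47 = 12
RHS: x^3 + 37 x + 40 = 38^3 + 37*38 + 40 mod 47 = 12
LHS = RHS

Yes, on the curve


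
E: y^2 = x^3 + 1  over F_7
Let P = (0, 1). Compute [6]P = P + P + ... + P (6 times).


k = 6 = 110_2 (binary, LSB first: 011)
Double-and-add from P = (0, 1):
  bit 0 = 0: acc unchanged = O
  bit 1 = 1: acc = O + (0, 6) = (0, 6)
  bit 2 = 1: acc = (0, 6) + (0, 1) = O

6P = O


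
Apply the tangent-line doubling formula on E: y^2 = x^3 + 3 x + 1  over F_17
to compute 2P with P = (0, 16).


Doubling: s = (3 x1^2 + a) / (2 y1)
s = (3*0^2 + 3) / (2*16) mod 17 = 7
x3 = s^2 - 2 x1 mod 17 = 7^2 - 2*0 = 15
y3 = s (x1 - x3) - y1 mod 17 = 7 * (0 - 15) - 16 = 15

2P = (15, 15)


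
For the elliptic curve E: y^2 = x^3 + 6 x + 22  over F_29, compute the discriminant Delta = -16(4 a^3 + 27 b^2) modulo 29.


4 a^3 + 27 b^2 = 4*6^3 + 27*22^2 = 864 + 13068 = 13932
Delta = -16 * (13932) = -222912
Delta mod 29 = 11

Delta = 11 (mod 29)


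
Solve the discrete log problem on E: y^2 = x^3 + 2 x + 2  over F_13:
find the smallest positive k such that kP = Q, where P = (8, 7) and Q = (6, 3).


Enumerate multiples of P until we hit Q = (6, 3):
  1P = (8, 7)
  2P = (11, 9)
  3P = (6, 3)
Match found at i = 3.

k = 3


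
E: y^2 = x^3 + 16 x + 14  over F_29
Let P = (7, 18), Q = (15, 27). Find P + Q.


P != Q, so use the chord formula.
s = (y2 - y1) / (x2 - x1) = (9) / (8) mod 29 = 12
x3 = s^2 - x1 - x2 mod 29 = 12^2 - 7 - 15 = 6
y3 = s (x1 - x3) - y1 mod 29 = 12 * (7 - 6) - 18 = 23

P + Q = (6, 23)


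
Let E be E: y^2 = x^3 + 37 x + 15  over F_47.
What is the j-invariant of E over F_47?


Delta = -16(4 a^3 + 27 b^2) mod 47 = 29
-1728 * (4 a)^3 = -1728 * (4*37)^3 mod 47 = 13
j = 13 * 29^(-1) mod 47 = 28

j = 28 (mod 47)


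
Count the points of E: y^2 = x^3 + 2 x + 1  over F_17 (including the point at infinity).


For each x in F_17, count y with y^2 = x^3 + 2 x + 1 mod 17:
  x = 0: RHS = 1, y in [1, 16]  -> 2 point(s)
  x = 1: RHS = 4, y in [2, 15]  -> 2 point(s)
  x = 2: RHS = 13, y in [8, 9]  -> 2 point(s)
  x = 3: RHS = 0, y in [0]  -> 1 point(s)
  x = 5: RHS = 0, y in [0]  -> 1 point(s)
  x = 6: RHS = 8, y in [5, 12]  -> 2 point(s)
  x = 7: RHS = 1, y in [1, 16]  -> 2 point(s)
  x = 8: RHS = 2, y in [6, 11]  -> 2 point(s)
  x = 9: RHS = 0, y in [0]  -> 1 point(s)
  x = 10: RHS = 1, y in [1, 16]  -> 2 point(s)
  x = 12: RHS = 2, y in [6, 11]  -> 2 point(s)
  x = 14: RHS = 2, y in [6, 11]  -> 2 point(s)
  x = 16: RHS = 15, y in [7, 10]  -> 2 point(s)
Affine points: 23. Add the point at infinity: total = 24.

#E(F_17) = 24


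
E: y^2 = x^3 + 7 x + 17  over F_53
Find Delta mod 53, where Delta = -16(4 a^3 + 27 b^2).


4 a^3 + 27 b^2 = 4*7^3 + 27*17^2 = 1372 + 7803 = 9175
Delta = -16 * (9175) = -146800
Delta mod 53 = 10

Delta = 10 (mod 53)


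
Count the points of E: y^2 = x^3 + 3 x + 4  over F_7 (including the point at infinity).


For each x in F_7, count y with y^2 = x^3 + 3 x + 4 mod 7:
  x = 0: RHS = 4, y in [2, 5]  -> 2 point(s)
  x = 1: RHS = 1, y in [1, 6]  -> 2 point(s)
  x = 2: RHS = 4, y in [2, 5]  -> 2 point(s)
  x = 5: RHS = 4, y in [2, 5]  -> 2 point(s)
  x = 6: RHS = 0, y in [0]  -> 1 point(s)
Affine points: 9. Add the point at infinity: total = 10.

#E(F_7) = 10


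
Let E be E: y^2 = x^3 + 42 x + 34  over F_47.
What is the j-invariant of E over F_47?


Delta = -16(4 a^3 + 27 b^2) mod 47 = 40
-1728 * (4 a)^3 = -1728 * (4*42)^3 mod 47 = 31
j = 31 * 40^(-1) mod 47 = 9

j = 9 (mod 47)


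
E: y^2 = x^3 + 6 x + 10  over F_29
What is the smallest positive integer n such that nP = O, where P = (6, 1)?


Compute successive multiples of P until we hit O:
  1P = (6, 1)
  2P = (18, 11)
  3P = (21, 1)
  4P = (2, 28)
  5P = (14, 24)
  6P = (15, 13)
  7P = (13, 9)
  8P = (19, 9)
  ... (continuing to 24P)
  24P = O

ord(P) = 24


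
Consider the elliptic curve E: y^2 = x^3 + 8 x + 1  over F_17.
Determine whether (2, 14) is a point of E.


Check whether y^2 = x^3 + 8 x + 1 (mod 17) for (x, y) = (2, 14).
LHS: y^2 = 14^2 mod 17 = 9
RHS: x^3 + 8 x + 1 = 2^3 + 8*2 + 1 mod 17 = 8
LHS != RHS

No, not on the curve
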